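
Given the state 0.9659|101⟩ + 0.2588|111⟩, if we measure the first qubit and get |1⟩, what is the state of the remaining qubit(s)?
0.9659|01⟩ + 0.2588|11⟩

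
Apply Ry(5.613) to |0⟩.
-0.9444|0⟩ + 0.3289|1⟩

Ry(5.613) = [[cos(θ/2), −sin(θ/2)], [sin(θ/2), cos(θ/2)]]; θ = 5.613, cos(θ/2) ≈ -0.94438, sin(θ/2) ≈ 0.328857.
With a = amp(|0⟩) = 1 and b = amp(|1⟩) = 0:
new amp(|0⟩) = (-0.94438)·a + (-0.328857)·b = -0.9444
new amp(|1⟩) = (0.328857)·a + (-0.94438)·b = 0.3289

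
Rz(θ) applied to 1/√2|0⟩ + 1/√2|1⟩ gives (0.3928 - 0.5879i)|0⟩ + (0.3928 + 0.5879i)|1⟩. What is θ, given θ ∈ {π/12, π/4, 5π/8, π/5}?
5π/8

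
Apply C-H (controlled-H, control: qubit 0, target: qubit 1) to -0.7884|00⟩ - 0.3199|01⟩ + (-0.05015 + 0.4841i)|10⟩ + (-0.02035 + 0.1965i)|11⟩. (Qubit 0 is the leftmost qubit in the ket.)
-0.7884|00⟩ - 0.3199|01⟩ + (-0.04985 + 0.4813i)|10⟩ + (-0.02107 + 0.2034i)|11⟩

C-H leaves the control-|0⟩ kets |00⟩, |01⟩ unchanged and applies H to qubit 1 on the control-|1⟩ pair (|10⟩, |11⟩).
H = [[1/√2, 1/√2], [1/√2, -1/√2]].
With a = amp(|10⟩) = (-0.05015 + 0.4841i) and b = amp(|11⟩) = (-0.02035 + 0.1965i):
new amp(|10⟩) = (1/√2)·a + (1/√2)·b = (-0.04985 + 0.4813i)
new amp(|11⟩) = (1/√2)·a + (-1/√2)·b = (-0.02107 + 0.2034i)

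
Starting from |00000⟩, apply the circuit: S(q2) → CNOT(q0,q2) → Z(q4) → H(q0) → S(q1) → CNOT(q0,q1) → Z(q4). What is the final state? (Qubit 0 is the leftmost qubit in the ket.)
1/√2|00000⟩ + 1/√2|11000⟩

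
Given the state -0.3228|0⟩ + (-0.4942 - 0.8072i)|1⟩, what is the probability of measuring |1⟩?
0.8958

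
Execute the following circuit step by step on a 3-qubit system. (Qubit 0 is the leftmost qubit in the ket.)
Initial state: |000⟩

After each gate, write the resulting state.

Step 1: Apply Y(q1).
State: i|010⟩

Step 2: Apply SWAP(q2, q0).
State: i|010⟩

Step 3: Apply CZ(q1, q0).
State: i|010⟩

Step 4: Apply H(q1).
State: (1/√2)i|000⟩ - (1/√2)i|010⟩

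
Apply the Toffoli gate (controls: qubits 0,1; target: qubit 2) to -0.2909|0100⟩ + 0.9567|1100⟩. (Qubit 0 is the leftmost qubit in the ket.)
-0.2909|0100⟩ + 0.9567|1110⟩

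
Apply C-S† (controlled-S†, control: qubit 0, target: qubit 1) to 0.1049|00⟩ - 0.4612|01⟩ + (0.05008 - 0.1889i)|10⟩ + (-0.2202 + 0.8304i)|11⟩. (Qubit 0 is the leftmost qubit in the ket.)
0.1049|00⟩ - 0.4612|01⟩ + (0.05008 - 0.1889i)|10⟩ + (0.8304 + 0.2202i)|11⟩

C-S† leaves the control-|0⟩ kets |00⟩, |01⟩ unchanged and applies S† to qubit 1 on the control-|1⟩ pair (|10⟩, |11⟩).
S† = [[1, 0], [0, -i]].
With a = amp(|10⟩) = (0.05008 - 0.1889i) and b = amp(|11⟩) = (-0.2202 + 0.8304i):
new amp(|10⟩) = (1)·a = (0.05008 - 0.1889i)
new amp(|11⟩) = (-i)·b = (0.8304 + 0.2202i)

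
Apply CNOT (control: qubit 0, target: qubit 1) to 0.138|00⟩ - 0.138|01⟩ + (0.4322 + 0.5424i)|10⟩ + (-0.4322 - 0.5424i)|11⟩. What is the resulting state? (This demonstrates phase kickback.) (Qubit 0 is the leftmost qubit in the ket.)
0.138|00⟩ - 0.138|01⟩ + (-0.4322 - 0.5424i)|10⟩ + (0.4322 + 0.5424i)|11⟩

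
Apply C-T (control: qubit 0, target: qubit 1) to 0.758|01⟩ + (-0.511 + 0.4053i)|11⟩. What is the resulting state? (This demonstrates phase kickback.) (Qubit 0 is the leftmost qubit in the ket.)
0.758|01⟩ + (-0.6479 - 0.07474i)|11⟩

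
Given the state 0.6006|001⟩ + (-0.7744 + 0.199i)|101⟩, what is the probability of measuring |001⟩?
0.3607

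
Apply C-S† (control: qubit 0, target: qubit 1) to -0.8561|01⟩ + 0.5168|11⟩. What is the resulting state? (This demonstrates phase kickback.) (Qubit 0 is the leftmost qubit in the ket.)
-0.8561|01⟩ - 0.5168i|11⟩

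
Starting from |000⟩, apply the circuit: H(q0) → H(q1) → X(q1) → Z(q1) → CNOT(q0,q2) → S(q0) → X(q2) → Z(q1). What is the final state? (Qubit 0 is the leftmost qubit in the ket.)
1/2|001⟩ + 1/2|011⟩ + (1/2)i|100⟩ + (1/2)i|110⟩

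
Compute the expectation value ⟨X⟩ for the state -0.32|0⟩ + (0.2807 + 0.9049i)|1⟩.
-0.1796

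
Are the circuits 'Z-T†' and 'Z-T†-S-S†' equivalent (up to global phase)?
Yes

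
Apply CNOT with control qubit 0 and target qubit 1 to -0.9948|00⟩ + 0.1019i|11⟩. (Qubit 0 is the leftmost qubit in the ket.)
-0.9948|00⟩ + 0.1019i|10⟩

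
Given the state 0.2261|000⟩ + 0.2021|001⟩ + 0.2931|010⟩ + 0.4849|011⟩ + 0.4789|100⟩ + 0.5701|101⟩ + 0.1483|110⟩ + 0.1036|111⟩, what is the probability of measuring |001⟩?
0.04084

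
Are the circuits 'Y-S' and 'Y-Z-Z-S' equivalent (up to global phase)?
Yes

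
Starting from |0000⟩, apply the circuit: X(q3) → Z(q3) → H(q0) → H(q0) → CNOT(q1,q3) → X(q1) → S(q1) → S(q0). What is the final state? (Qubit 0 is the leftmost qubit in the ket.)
-i|0101⟩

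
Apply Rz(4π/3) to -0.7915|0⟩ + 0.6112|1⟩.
(0.3958 + 0.6855i)|0⟩ + (-0.3056 + 0.5293i)|1⟩

Rz(4π/3) = [[e^(−iθ/2), 0], [0, e^(iθ/2)]] with e^(±iθ/2) = cos(θ/2) ± i·sin(θ/2); θ = 4π/3, cos(θ/2) ≈ -0.5, sin(θ/2) ≈ 0.866025.
With a = amp(|0⟩) = -0.7915 and b = amp(|1⟩) = 0.6112:
new amp(|0⟩) = (-0.5 - 0.866025i)·a = (0.3958 + 0.6855i)
new amp(|1⟩) = (-0.5 + 0.866025i)·b = (-0.3056 + 0.5293i)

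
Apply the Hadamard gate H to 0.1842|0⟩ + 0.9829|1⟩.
0.8253|0⟩ - 0.5648|1⟩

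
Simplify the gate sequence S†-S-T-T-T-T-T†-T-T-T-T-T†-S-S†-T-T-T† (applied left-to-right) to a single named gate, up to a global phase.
T†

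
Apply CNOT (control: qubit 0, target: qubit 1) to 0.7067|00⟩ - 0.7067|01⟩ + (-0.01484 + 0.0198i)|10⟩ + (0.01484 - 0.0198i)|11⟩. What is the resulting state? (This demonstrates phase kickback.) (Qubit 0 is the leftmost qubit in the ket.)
0.7067|00⟩ - 0.7067|01⟩ + (0.01484 - 0.0198i)|10⟩ + (-0.01484 + 0.0198i)|11⟩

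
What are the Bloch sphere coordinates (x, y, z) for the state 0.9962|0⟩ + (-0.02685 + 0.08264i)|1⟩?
(-0.0535, 0.1647, 0.9849)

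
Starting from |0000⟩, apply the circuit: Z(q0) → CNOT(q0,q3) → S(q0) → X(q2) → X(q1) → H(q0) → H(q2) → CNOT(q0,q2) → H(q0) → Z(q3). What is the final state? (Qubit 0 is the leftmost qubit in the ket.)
1/√2|1100⟩ - 1/√2|1110⟩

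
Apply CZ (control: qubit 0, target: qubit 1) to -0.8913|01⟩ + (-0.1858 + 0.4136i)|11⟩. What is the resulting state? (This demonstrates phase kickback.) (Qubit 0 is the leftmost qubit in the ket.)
-0.8913|01⟩ + (0.1858 - 0.4136i)|11⟩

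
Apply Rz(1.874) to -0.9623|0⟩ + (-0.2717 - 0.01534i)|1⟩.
(-0.5699 + 0.7754i)|0⟩ + (-0.1485 - 0.228i)|1⟩

Rz(1.874) = [[e^(−iθ/2), 0], [0, e^(iθ/2)]] with e^(±iθ/2) = cos(θ/2) ± i·sin(θ/2); θ = 1.874, cos(θ/2) ≈ 0.592208, sin(θ/2) ≈ 0.805785.
With a = amp(|0⟩) = -0.9623 and b = amp(|1⟩) = (-0.2717 - 0.01534i):
new amp(|0⟩) = (0.592208 - 0.805785i)·a = (-0.5699 + 0.7754i)
new amp(|1⟩) = (0.592208 + 0.805785i)·b = (-0.1485 - 0.228i)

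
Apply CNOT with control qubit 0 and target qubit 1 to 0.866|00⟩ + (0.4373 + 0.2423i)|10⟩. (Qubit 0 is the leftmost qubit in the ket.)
0.866|00⟩ + (0.4373 + 0.2423i)|11⟩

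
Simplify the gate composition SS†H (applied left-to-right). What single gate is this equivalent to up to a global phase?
H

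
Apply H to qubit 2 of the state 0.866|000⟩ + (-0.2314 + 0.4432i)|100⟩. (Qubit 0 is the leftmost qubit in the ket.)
0.6124|000⟩ + 0.6124|001⟩ + (-0.1636 + 0.3134i)|100⟩ + (-0.1636 + 0.3134i)|101⟩

H on qubit 2 mixes each pair of kets that differ only in qubit 2: amplitudes (a, b) of (|…0…⟩, |…1…⟩) become ((a + b)/√2, (a − b)/√2). Kets absent from the input have amplitude 0.
(|000⟩, |001⟩): (a, b) = (0.866, 0) → (0.6124, 0.6124)
(|100⟩, |101⟩): (a, b) = ((-0.2314 + 0.4432i), 0) → ((-0.1636 + 0.3134i), (-0.1636 + 0.3134i))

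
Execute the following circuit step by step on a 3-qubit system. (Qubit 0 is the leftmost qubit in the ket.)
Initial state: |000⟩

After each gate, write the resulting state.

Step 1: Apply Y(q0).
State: i|100⟩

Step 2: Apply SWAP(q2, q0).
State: i|001⟩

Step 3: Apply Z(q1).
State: i|001⟩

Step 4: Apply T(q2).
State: (-1/√2 + (1/√2)i)|001⟩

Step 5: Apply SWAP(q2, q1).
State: (-1/√2 + (1/√2)i)|010⟩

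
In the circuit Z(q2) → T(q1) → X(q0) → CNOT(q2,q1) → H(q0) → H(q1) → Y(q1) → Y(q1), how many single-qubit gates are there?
7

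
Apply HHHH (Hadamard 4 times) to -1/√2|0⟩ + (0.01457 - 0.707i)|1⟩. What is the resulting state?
-1/√2|0⟩ + (0.01457 - 0.707i)|1⟩

H² = I, so an even number of Hadamards cancels: H^4 = I and the state is unchanged.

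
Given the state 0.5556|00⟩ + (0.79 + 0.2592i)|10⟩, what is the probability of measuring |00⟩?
0.3087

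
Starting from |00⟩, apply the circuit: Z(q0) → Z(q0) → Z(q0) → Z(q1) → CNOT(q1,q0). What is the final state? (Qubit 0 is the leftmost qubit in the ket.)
|00⟩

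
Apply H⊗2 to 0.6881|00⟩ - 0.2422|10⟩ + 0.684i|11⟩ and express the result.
(0.223 + 0.342i)|00⟩ + (0.223 - 0.342i)|01⟩ + (0.4652 - 0.342i)|10⟩ + (0.4652 + 0.342i)|11⟩

H⊗2 gives amp(|y⟩) = (1/2) Σ_x (−1)^(x·y) amp(|x⟩), where x·y is the number of positions in which both x and y have a 1.
|00⟩: (0.6881 - 0.2422 + 0.684i)/2 = (0.223 + 0.342i)
|01⟩: (0.6881 - 0.2422 - 0.684i)/2 = (0.223 - 0.342i)
|10⟩: (0.6881 + 0.2422 - 0.684i)/2 = (0.4652 - 0.342i)
|11⟩: (0.6881 + 0.2422 + 0.684i)/2 = (0.4652 + 0.342i)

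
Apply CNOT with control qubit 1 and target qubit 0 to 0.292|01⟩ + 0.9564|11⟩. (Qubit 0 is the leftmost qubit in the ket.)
0.9564|01⟩ + 0.292|11⟩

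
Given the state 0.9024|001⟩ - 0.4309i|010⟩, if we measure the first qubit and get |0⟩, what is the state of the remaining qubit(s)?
0.9024|01⟩ - 0.4309i|10⟩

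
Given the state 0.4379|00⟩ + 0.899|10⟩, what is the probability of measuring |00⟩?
0.1918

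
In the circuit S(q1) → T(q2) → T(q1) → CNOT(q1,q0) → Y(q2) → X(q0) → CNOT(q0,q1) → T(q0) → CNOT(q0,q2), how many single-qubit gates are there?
6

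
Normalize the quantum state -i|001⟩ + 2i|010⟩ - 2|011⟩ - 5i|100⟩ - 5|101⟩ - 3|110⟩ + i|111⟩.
-0.1204i|001⟩ + 0.2408i|010⟩ - 0.2408|011⟩ - 0.6019i|100⟩ - 0.6019|101⟩ - 0.3612|110⟩ + 0.1204i|111⟩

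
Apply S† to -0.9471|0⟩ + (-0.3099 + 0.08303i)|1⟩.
-0.9471|0⟩ + (0.08303 + 0.3099i)|1⟩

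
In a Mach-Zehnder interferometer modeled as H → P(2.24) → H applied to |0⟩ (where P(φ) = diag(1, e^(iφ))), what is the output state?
(0.1898 + 0.3922i)|0⟩ + (0.8102 - 0.3922i)|1⟩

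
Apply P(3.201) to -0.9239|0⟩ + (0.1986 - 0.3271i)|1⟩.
-0.9239|0⟩ + (-0.2177 + 0.3147i)|1⟩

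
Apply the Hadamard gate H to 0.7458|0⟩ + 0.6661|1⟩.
0.9984|0⟩ + 0.05636|1⟩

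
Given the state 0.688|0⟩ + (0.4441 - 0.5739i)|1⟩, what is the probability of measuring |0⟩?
0.4733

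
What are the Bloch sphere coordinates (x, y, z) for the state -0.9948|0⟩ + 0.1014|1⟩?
(-0.2017, 0, 0.9793)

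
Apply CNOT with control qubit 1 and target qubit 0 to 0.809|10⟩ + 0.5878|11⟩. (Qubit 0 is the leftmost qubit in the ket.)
0.5878|01⟩ + 0.809|10⟩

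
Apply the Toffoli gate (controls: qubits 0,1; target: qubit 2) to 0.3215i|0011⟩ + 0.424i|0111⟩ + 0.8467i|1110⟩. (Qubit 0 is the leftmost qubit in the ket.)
0.3215i|0011⟩ + 0.424i|0111⟩ + 0.8467i|1100⟩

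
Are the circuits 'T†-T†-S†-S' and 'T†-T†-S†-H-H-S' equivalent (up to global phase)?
Yes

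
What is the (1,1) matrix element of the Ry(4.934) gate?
-0.781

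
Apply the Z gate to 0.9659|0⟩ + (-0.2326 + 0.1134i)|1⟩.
0.9659|0⟩ + (0.2326 - 0.1134i)|1⟩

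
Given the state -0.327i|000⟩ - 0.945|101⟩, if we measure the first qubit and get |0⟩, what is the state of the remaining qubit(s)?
-i|00⟩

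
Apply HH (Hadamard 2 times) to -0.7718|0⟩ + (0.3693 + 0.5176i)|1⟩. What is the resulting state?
-0.7718|0⟩ + (0.3693 + 0.5176i)|1⟩

H² = I, so an even number of Hadamards cancels: H^2 = I and the state is unchanged.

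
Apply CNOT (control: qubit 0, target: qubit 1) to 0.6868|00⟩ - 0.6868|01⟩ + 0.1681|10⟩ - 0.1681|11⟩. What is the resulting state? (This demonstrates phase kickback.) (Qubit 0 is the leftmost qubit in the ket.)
0.6868|00⟩ - 0.6868|01⟩ - 0.1681|10⟩ + 0.1681|11⟩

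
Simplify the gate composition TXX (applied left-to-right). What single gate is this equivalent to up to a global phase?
T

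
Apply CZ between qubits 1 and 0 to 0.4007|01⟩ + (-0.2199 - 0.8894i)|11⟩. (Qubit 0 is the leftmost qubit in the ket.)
0.4007|01⟩ + (0.2199 + 0.8894i)|11⟩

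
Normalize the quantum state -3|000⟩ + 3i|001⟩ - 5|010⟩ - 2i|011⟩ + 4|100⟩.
-1/√7|000⟩ + (1/√7)i|001⟩ - 0.6299|010⟩ - 0.252i|011⟩ + 0.504|100⟩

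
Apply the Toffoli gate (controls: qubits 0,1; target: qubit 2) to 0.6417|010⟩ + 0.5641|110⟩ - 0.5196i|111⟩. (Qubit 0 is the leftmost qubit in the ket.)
0.6417|010⟩ - 0.5196i|110⟩ + 0.5641|111⟩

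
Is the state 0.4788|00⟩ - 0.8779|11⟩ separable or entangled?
Entangled

Writing the state as a|00⟩ + b|01⟩ + c|10⟩ + d|11⟩, it is a product state iff ad − bc = 0.
Here (a, b, c, d) = (0.4788, 0, 0, -0.8779): ad − bc = (0.4788)(-0.8779) − (0)(0) = -0.4203 ≠ 0, so the state is entangled.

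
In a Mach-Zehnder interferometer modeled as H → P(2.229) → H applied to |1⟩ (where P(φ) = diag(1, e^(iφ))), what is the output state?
(0.8058 - 0.3955i)|0⟩ + (0.1942 + 0.3955i)|1⟩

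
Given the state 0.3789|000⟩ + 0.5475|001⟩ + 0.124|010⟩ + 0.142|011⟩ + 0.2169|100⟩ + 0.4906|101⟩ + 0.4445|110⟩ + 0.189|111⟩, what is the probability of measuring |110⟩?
0.1976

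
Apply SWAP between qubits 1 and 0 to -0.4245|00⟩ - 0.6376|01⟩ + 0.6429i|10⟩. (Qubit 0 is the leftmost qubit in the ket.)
-0.4245|00⟩ + 0.6429i|01⟩ - 0.6376|10⟩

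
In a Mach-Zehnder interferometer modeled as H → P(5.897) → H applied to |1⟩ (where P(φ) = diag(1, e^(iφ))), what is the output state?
(0.03682 + 0.1883i)|0⟩ + (0.9632 - 0.1883i)|1⟩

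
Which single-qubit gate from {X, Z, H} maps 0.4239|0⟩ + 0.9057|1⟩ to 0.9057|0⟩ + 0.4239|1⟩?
X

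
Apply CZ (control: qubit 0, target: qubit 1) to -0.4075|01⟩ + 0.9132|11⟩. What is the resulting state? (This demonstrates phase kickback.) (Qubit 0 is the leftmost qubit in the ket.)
-0.4075|01⟩ - 0.9132|11⟩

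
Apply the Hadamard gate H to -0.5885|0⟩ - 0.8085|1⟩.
-0.9878|0⟩ + 0.1556|1⟩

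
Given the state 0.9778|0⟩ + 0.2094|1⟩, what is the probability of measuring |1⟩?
0.04385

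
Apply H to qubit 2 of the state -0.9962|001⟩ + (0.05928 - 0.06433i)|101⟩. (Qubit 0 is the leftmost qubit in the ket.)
-0.7044|000⟩ + 0.7044|001⟩ + (0.04192 - 0.04549i)|100⟩ + (-0.04192 + 0.04549i)|101⟩

H on qubit 2 mixes each pair of kets that differ only in qubit 2: amplitudes (a, b) of (|…0…⟩, |…1…⟩) become ((a + b)/√2, (a − b)/√2). Kets absent from the input have amplitude 0.
(|000⟩, |001⟩): (a, b) = (0, -0.9962) → (-0.7044, 0.7044)
(|100⟩, |101⟩): (a, b) = (0, (0.05928 - 0.06433i)) → ((0.04192 - 0.04549i), (-0.04192 + 0.04549i))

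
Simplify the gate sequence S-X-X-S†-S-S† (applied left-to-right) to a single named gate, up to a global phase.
I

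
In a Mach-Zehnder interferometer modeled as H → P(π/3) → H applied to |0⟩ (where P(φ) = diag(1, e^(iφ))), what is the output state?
(0.75 + 0.433i)|0⟩ + (0.25 - 0.433i)|1⟩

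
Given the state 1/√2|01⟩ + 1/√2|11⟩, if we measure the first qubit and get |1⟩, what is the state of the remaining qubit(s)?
|1⟩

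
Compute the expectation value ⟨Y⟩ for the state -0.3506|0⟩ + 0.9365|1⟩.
0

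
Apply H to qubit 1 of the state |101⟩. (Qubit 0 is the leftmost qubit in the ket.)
1/√2|101⟩ + 1/√2|111⟩

H on qubit 1 mixes each pair of kets that differ only in qubit 1: amplitudes (a, b) of (|…0…⟩, |…1…⟩) become ((a + b)/√2, (a − b)/√2). Kets absent from the input have amplitude 0.
(|101⟩, |111⟩): (a, b) = (1, 0) → (1/√2, 1/√2)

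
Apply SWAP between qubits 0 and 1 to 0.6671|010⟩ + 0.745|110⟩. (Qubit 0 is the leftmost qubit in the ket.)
0.6671|100⟩ + 0.745|110⟩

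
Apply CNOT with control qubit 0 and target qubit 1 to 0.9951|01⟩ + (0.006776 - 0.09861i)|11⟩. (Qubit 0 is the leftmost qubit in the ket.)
0.9951|01⟩ + (0.006776 - 0.09861i)|10⟩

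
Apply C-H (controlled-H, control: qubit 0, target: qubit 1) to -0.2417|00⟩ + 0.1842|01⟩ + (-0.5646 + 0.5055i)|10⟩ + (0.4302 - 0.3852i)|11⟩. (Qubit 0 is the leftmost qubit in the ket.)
-0.2417|00⟩ + 0.1842|01⟩ + (-0.09504 + 0.08506i)|10⟩ + (-0.7034 + 0.6298i)|11⟩

C-H leaves the control-|0⟩ kets |00⟩, |01⟩ unchanged and applies H to qubit 1 on the control-|1⟩ pair (|10⟩, |11⟩).
H = [[1/√2, 1/√2], [1/√2, -1/√2]].
With a = amp(|10⟩) = (-0.5646 + 0.5055i) and b = amp(|11⟩) = (0.4302 - 0.3852i):
new amp(|10⟩) = (1/√2)·a + (1/√2)·b = (-0.09504 + 0.08506i)
new amp(|11⟩) = (1/√2)·a + (-1/√2)·b = (-0.7034 + 0.6298i)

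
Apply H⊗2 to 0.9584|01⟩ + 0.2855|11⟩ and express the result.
0.622|00⟩ - 0.622|01⟩ + 0.3365|10⟩ - 0.3365|11⟩

H⊗2 gives amp(|y⟩) = (1/2) Σ_x (−1)^(x·y) amp(|x⟩), where x·y is the number of positions in which both x and y have a 1.
|00⟩: (0.9584 + 0.2855)/2 = 0.622
|01⟩: (-0.9584 - 0.2855)/2 = -0.622
|10⟩: (0.9584 - 0.2855)/2 = 0.3365
|11⟩: (-0.9584 + 0.2855)/2 = -0.3365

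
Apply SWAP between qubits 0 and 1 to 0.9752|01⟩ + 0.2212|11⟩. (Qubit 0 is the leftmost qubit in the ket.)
0.9752|10⟩ + 0.2212|11⟩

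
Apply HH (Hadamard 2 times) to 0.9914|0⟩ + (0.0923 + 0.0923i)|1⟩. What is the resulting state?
0.9914|0⟩ + (0.0923 + 0.0923i)|1⟩

H² = I, so an even number of Hadamards cancels: H^2 = I and the state is unchanged.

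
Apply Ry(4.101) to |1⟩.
-0.8871|0⟩ - 0.4615|1⟩

Ry(4.101) = [[cos(θ/2), −sin(θ/2)], [sin(θ/2), cos(θ/2)]]; θ = 4.101, cos(θ/2) ≈ -0.461516, sin(θ/2) ≈ 0.887132.
With a = amp(|0⟩) = 0 and b = amp(|1⟩) = 1:
new amp(|0⟩) = (-0.461516)·a + (-0.887132)·b = -0.8871
new amp(|1⟩) = (0.887132)·a + (-0.461516)·b = -0.4615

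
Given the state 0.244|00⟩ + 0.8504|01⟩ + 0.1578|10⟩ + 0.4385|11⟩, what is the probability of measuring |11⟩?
0.1923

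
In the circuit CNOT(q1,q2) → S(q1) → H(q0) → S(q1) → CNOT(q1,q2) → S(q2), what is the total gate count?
6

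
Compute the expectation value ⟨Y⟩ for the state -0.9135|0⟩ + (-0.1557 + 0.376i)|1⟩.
-0.687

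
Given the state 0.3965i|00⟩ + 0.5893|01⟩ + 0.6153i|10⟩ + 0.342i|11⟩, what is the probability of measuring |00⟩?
0.1572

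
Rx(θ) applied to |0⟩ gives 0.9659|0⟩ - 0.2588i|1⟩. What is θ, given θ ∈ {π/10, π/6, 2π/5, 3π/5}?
π/6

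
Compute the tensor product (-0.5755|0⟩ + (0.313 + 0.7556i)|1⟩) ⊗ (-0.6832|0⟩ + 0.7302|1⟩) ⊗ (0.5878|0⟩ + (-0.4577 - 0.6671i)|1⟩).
0.2311|000⟩ + (-0.18 - 0.2623i)|001⟩ - 0.247|010⟩ + (0.1923 + 0.2803i)|011⟩ + (-0.1257 - 0.3034i)|100⟩ + (-0.2465 + 0.3789i)|101⟩ + (0.1343 + 0.3243i)|110⟩ + (0.2635 - 0.405i)|111⟩

amp(|b₁b₂…⟩) = product of the factor amplitudes for bits b₁, b₂, …; only kets whose every factor amplitude is nonzero survive.
|000⟩: (-0.5755)(-0.6832)(0.5878) = 0.2311
|001⟩: (-0.5755)(-0.6832)(-0.4577 - 0.6671i) = (-0.18 - 0.2623i)
|010⟩: (-0.5755)(0.7302)(0.5878) = -0.247
|011⟩: (-0.5755)(0.7302)(-0.4577 - 0.6671i) = (0.1923 + 0.2803i)
|100⟩: (0.313 + 0.7556i)(-0.6832)(0.5878) = (-0.1257 - 0.3034i)
|101⟩: (0.313 + 0.7556i)(-0.6832)(-0.4577 - 0.6671i) = (-0.2465 + 0.3789i)
|110⟩: (0.313 + 0.7556i)(0.7302)(0.5878) = (0.1343 + 0.3243i)
|111⟩: (0.313 + 0.7556i)(0.7302)(-0.4577 - 0.6671i) = (0.2635 - 0.405i)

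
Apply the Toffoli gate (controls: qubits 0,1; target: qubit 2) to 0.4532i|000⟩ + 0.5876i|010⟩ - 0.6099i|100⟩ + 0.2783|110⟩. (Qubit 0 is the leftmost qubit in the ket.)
0.4532i|000⟩ + 0.5876i|010⟩ - 0.6099i|100⟩ + 0.2783|111⟩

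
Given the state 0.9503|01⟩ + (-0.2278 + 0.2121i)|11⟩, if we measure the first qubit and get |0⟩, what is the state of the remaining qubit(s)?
|1⟩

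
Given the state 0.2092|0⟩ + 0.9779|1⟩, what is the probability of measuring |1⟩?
0.9563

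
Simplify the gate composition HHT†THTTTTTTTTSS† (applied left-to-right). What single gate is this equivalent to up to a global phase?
H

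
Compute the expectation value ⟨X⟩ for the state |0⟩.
0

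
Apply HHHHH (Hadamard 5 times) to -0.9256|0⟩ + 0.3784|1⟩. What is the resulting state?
-0.3869|0⟩ - 0.9221|1⟩

H² = I, so H^5 = H: a single Hadamard. With (a, b) = (-0.9256, 0.3784), H gives ((a + b)/√2, (a − b)/√2) = (-0.3869, -0.9221).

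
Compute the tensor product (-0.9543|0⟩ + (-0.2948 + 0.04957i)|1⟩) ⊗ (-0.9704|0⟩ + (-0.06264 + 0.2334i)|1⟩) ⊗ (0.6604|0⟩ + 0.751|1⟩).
0.6116|000⟩ + 0.6955|001⟩ + (0.03948 - 0.1471i)|010⟩ + (0.04489 - 0.1673i)|011⟩ + (0.1889 - 0.03177i)|100⟩ + (0.2148 - 0.03613i)|101⟩ + (0.004555 - 0.04749i)|110⟩ + (0.005179 - 0.05401i)|111⟩

amp(|b₁b₂…⟩) = product of the factor amplitudes for bits b₁, b₂, …; only kets whose every factor amplitude is nonzero survive.
|000⟩: (-0.9543)(-0.9704)(0.6604) = 0.6116
|001⟩: (-0.9543)(-0.9704)(0.751) = 0.6955
|010⟩: (-0.9543)(-0.06264 + 0.2334i)(0.6604) = (0.03948 - 0.1471i)
|011⟩: (-0.9543)(-0.06264 + 0.2334i)(0.751) = (0.04489 - 0.1673i)
|100⟩: (-0.2948 + 0.04957i)(-0.9704)(0.6604) = (0.1889 - 0.03177i)
|101⟩: (-0.2948 + 0.04957i)(-0.9704)(0.751) = (0.2148 - 0.03613i)
|110⟩: (-0.2948 + 0.04957i)(-0.06264 + 0.2334i)(0.6604) = (0.004555 - 0.04749i)
|111⟩: (-0.2948 + 0.04957i)(-0.06264 + 0.2334i)(0.751) = (0.005179 - 0.05401i)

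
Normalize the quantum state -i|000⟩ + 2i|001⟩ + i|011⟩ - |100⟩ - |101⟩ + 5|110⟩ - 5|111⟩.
-0.1313i|000⟩ + 0.2626i|001⟩ + 0.1313i|011⟩ - 0.1313|100⟩ - 0.1313|101⟩ + 0.6565|110⟩ - 0.6565|111⟩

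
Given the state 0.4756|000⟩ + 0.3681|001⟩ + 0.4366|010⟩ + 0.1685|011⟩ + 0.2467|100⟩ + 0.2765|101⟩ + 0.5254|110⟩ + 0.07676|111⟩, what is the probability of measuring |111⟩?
0.005892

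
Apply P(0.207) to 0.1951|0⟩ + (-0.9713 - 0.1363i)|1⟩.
0.1951|0⟩ + (-0.9226 - 0.333i)|1⟩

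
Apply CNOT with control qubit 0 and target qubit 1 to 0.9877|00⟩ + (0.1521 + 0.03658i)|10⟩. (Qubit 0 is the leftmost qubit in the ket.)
0.9877|00⟩ + (0.1521 + 0.03658i)|11⟩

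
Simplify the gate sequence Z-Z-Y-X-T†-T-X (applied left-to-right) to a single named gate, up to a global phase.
Y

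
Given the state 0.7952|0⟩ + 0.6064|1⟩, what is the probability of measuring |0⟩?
0.6323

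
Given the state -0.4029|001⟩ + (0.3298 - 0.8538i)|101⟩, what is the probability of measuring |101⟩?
0.8377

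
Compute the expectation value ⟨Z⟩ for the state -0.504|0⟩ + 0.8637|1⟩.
-0.492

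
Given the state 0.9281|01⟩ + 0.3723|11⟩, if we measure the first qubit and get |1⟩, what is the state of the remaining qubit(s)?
|1⟩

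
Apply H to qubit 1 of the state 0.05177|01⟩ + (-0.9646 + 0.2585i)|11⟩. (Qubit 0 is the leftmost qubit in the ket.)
0.03661|00⟩ - 0.03661|01⟩ + (-0.6821 + 0.1828i)|10⟩ + (0.6821 - 0.1828i)|11⟩

H on qubit 1 mixes each pair of kets that differ only in qubit 1: amplitudes (a, b) of (|…0…⟩, |…1…⟩) become ((a + b)/√2, (a − b)/√2). Kets absent from the input have amplitude 0.
(|00⟩, |01⟩): (a, b) = (0, 0.05177) → (0.03661, -0.03661)
(|10⟩, |11⟩): (a, b) = (0, (-0.9646 + 0.2585i)) → ((-0.6821 + 0.1828i), (0.6821 - 0.1828i))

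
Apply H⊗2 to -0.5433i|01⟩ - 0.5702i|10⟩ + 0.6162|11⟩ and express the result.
(0.3081 - 0.5568i)|00⟩ + (-0.3081 - 0.01345i)|01⟩ + (-0.3081 + 0.01345i)|10⟩ + (0.3081 + 0.5568i)|11⟩

H⊗2 gives amp(|y⟩) = (1/2) Σ_x (−1)^(x·y) amp(|x⟩), where x·y is the number of positions in which both x and y have a 1.
|00⟩: (-0.5433i - 0.5702i + 0.6162)/2 = (0.3081 - 0.5568i)
|01⟩: (0.5433i - 0.5702i - 0.6162)/2 = (-0.3081 - 0.01345i)
|10⟩: (-0.5433i + 0.5702i - 0.6162)/2 = (-0.3081 + 0.01345i)
|11⟩: (0.5433i + 0.5702i + 0.6162)/2 = (0.3081 + 0.5568i)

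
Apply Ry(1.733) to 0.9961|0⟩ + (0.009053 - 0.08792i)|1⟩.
(0.6381 + 0.067i)|0⟩ + (0.765 - 0.05693i)|1⟩

Ry(1.733) = [[cos(θ/2), −sin(θ/2)], [sin(θ/2), cos(θ/2)]]; θ = 1.733, cos(θ/2) ≈ 0.647498, sin(θ/2) ≈ 0.762067.
With a = amp(|0⟩) = 0.9961 and b = amp(|1⟩) = (0.009053 - 0.08792i):
new amp(|0⟩) = (0.647498)·a + (-0.762067)·b = (0.6381 + 0.067i)
new amp(|1⟩) = (0.762067)·a + (0.647498)·b = (0.765 - 0.05693i)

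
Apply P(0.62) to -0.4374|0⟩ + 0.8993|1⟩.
-0.4374|0⟩ + (0.7319 + 0.5225i)|1⟩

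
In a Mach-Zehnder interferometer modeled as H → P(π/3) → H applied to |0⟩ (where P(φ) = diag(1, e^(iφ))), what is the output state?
(0.75 + 0.433i)|0⟩ + (0.25 - 0.433i)|1⟩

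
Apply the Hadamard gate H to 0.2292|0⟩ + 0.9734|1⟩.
0.8504|0⟩ - 0.5262|1⟩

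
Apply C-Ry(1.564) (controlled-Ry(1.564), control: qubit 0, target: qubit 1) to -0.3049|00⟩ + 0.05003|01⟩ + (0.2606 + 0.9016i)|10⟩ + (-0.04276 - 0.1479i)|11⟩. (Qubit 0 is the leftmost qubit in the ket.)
-0.3049|00⟩ + 0.05003|01⟩ + (0.215 + 0.7439i)|10⟩ + (0.1533 + 0.5304i)|11⟩

C-Ry(1.564) leaves the control-|0⟩ kets |00⟩, |01⟩ unchanged and applies Ry(1.564) to qubit 1 on the control-|1⟩ pair (|10⟩, |11⟩).
Ry(1.564) = [[cos(θ/2), −sin(θ/2)], [sin(θ/2), cos(θ/2)]]; θ = 1.564, cos(θ/2) ≈ 0.709506, sin(θ/2) ≈ 0.7047.
With a = amp(|10⟩) = (0.2606 + 0.9016i) and b = amp(|11⟩) = (-0.04276 - 0.1479i):
new amp(|10⟩) = (0.709506)·a + (-0.7047)·b = (0.215 + 0.7439i)
new amp(|11⟩) = (0.7047)·a + (0.709506)·b = (0.1533 + 0.5304i)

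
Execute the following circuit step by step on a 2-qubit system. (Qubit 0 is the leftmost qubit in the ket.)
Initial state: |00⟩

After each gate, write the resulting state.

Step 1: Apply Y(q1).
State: i|01⟩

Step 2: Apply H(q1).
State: (1/√2)i|00⟩ - (1/√2)i|01⟩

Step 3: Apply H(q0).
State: (1/2)i|00⟩ - (1/2)i|01⟩ + (1/2)i|10⟩ - (1/2)i|11⟩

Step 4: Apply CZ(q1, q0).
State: (1/2)i|00⟩ - (1/2)i|01⟩ + (1/2)i|10⟩ + (1/2)i|11⟩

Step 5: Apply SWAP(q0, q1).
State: (1/2)i|00⟩ + (1/2)i|01⟩ - (1/2)i|10⟩ + (1/2)i|11⟩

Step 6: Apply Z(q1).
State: (1/2)i|00⟩ - (1/2)i|01⟩ - (1/2)i|10⟩ - (1/2)i|11⟩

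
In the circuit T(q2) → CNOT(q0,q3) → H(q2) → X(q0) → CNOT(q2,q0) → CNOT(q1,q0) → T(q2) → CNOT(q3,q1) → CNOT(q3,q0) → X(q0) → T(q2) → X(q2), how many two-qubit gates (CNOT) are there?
5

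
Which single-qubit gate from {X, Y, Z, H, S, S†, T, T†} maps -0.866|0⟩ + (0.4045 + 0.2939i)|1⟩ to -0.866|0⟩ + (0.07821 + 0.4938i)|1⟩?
T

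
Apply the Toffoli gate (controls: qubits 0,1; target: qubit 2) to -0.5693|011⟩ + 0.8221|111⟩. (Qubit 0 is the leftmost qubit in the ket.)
-0.5693|011⟩ + 0.8221|110⟩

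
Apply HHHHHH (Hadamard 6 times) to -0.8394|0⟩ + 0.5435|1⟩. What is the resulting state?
-0.8394|0⟩ + 0.5435|1⟩

H² = I, so an even number of Hadamards cancels: H^6 = I and the state is unchanged.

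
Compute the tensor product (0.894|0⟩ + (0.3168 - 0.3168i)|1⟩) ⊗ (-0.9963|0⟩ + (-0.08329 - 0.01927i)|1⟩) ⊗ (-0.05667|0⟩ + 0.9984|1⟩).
0.05048|000⟩ - 0.8893|001⟩ + (0.00422 + 0.0009763i)|010⟩ + (-0.07434 - 0.0172i)|011⟩ + (0.01789 - 0.01789i)|100⟩ + (-0.3151 + 0.3151i)|101⟩ + (0.001841 - 0.001149i)|110⟩ + (-0.03244 + 0.02025i)|111⟩

amp(|b₁b₂…⟩) = product of the factor amplitudes for bits b₁, b₂, …; only kets whose every factor amplitude is nonzero survive.
|000⟩: (0.894)(-0.9963)(-0.05667) = 0.05048
|001⟩: (0.894)(-0.9963)(0.9984) = -0.8893
|010⟩: (0.894)(-0.08329 - 0.01927i)(-0.05667) = (0.00422 + 0.0009763i)
|011⟩: (0.894)(-0.08329 - 0.01927i)(0.9984) = (-0.07434 - 0.0172i)
|100⟩: (0.3168 - 0.3168i)(-0.9963)(-0.05667) = (0.01789 - 0.01789i)
|101⟩: (0.3168 - 0.3168i)(-0.9963)(0.9984) = (-0.3151 + 0.3151i)
|110⟩: (0.3168 - 0.3168i)(-0.08329 - 0.01927i)(-0.05667) = (0.001841 - 0.001149i)
|111⟩: (0.3168 - 0.3168i)(-0.08329 - 0.01927i)(0.9984) = (-0.03244 + 0.02025i)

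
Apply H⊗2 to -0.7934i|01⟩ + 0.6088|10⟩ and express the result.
(0.3044 - 0.3967i)|00⟩ + (0.3044 + 0.3967i)|01⟩ + (-0.3044 - 0.3967i)|10⟩ + (-0.3044 + 0.3967i)|11⟩

H⊗2 gives amp(|y⟩) = (1/2) Σ_x (−1)^(x·y) amp(|x⟩), where x·y is the number of positions in which both x and y have a 1.
|00⟩: (-0.7934i + 0.6088)/2 = (0.3044 - 0.3967i)
|01⟩: (0.7934i + 0.6088)/2 = (0.3044 + 0.3967i)
|10⟩: (-0.7934i - 0.6088)/2 = (-0.3044 - 0.3967i)
|11⟩: (0.7934i - 0.6088)/2 = (-0.3044 + 0.3967i)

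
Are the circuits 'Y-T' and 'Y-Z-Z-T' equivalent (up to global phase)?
Yes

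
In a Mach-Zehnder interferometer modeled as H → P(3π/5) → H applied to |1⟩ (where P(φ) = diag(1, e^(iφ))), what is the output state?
(0.6545 - 0.4755i)|0⟩ + (0.3455 + 0.4755i)|1⟩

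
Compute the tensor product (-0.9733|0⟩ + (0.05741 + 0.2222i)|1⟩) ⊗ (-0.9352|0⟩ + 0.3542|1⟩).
0.9102|00⟩ - 0.3447|01⟩ + (-0.05369 - 0.2078i)|10⟩ + (0.02033 + 0.0787i)|11⟩

amp(|b₁b₂…⟩) = product of the factor amplitudes for bits b₁, b₂, …; only kets whose every factor amplitude is nonzero survive.
|00⟩: (-0.9733)(-0.9352) = 0.9102
|01⟩: (-0.9733)(0.3542) = -0.3447
|10⟩: (0.05741 + 0.2222i)(-0.9352) = (-0.05369 - 0.2078i)
|11⟩: (0.05741 + 0.2222i)(0.3542) = (0.02033 + 0.0787i)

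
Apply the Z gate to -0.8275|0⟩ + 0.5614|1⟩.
-0.8275|0⟩ - 0.5614|1⟩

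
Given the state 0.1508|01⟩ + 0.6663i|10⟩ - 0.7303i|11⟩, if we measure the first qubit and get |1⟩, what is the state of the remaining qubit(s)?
0.674i|0⟩ - 0.7387i|1⟩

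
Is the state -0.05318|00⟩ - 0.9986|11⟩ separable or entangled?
Entangled

Writing the state as a|00⟩ + b|01⟩ + c|10⟩ + d|11⟩, it is a product state iff ad − bc = 0.
Here (a, b, c, d) = (-0.05318, 0, 0, -0.9986): ad − bc = (-0.05318)(-0.9986) − (0)(0) = 0.05311 ≠ 0, so the state is entangled.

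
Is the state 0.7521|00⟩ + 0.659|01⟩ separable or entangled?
Separable

Writing the state as a|00⟩ + b|01⟩ + c|10⟩ + d|11⟩, it is a product state iff ad − bc = 0.
Here (a, b, c, d) = (0.7521, 0.659, 0, 0): ad − bc = (0.7521)(0) − (0.659)(0) = 0, so the state is separable.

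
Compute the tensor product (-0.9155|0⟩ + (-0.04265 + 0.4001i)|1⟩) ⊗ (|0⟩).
-0.9155|00⟩ + (-0.04265 + 0.4001i)|10⟩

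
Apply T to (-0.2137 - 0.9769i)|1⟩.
(0.5397 - 0.8419i)|1⟩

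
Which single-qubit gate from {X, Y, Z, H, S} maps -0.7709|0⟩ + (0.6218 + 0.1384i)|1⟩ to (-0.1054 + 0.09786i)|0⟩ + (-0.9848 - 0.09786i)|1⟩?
H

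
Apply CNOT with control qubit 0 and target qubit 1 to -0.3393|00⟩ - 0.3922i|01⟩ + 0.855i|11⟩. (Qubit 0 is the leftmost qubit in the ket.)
-0.3393|00⟩ - 0.3922i|01⟩ + 0.855i|10⟩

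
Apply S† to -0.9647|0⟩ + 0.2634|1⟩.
-0.9647|0⟩ - 0.2634i|1⟩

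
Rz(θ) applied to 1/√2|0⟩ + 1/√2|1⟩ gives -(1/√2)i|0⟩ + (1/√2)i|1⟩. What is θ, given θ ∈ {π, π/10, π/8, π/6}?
π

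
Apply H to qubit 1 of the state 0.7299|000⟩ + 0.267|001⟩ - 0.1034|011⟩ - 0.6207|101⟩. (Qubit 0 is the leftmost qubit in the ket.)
0.5161|000⟩ + 0.1157|001⟩ + 0.5161|010⟩ + 0.2619|011⟩ - 0.4389|101⟩ - 0.4389|111⟩

H on qubit 1 mixes each pair of kets that differ only in qubit 1: amplitudes (a, b) of (|…0…⟩, |…1…⟩) become ((a + b)/√2, (a − b)/√2). Kets absent from the input have amplitude 0.
(|000⟩, |010⟩): (a, b) = (0.7299, 0) → (0.5161, 0.5161)
(|001⟩, |011⟩): (a, b) = (0.267, -0.1034) → (0.1157, 0.2619)
(|101⟩, |111⟩): (a, b) = (-0.6207, 0) → (-0.4389, -0.4389)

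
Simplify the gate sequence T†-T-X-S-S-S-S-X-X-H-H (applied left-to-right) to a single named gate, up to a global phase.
X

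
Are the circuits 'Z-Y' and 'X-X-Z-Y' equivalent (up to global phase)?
Yes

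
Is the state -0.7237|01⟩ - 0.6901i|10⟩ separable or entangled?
Entangled

Writing the state as a|00⟩ + b|01⟩ + c|10⟩ + d|11⟩, it is a product state iff ad − bc = 0.
Here (a, b, c, d) = (0, -0.7237, -0.6901i, 0): ad − bc = (0)(0) − (-0.7237)(-0.6901i) = -0.4994i ≠ 0, so the state is entangled.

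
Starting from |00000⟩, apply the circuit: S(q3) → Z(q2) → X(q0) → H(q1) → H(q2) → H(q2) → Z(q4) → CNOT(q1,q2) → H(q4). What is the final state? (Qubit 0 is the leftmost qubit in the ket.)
1/2|10000⟩ + 1/2|10001⟩ + 1/2|11100⟩ + 1/2|11101⟩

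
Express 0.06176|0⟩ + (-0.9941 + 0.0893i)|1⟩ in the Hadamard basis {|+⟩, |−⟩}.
(-0.6593 + 0.06314i)|+⟩ + (0.7466 - 0.06314i)|−⟩

With |ψ⟩ = α|0⟩ + β|1⟩, the Hadamard-basis coefficients are ⟨+|ψ⟩ = (α + β)/√2 and ⟨−|ψ⟩ = (α − β)/√2.
Here α = 0.06176, β = (-0.9941 + 0.0893i): (α + β)/√2 = (-0.6593 + 0.06314i), (α − β)/√2 = (0.7466 - 0.06314i).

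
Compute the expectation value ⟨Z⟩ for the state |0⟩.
1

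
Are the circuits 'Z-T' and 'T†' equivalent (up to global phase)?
No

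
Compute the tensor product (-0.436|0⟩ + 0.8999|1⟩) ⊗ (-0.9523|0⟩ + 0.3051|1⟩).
0.4152|00⟩ - 0.133|01⟩ - 0.857|10⟩ + 0.2746|11⟩

amp(|b₁b₂…⟩) = product of the factor amplitudes for bits b₁, b₂, …; only kets whose every factor amplitude is nonzero survive.
|00⟩: (-0.436)(-0.9523) = 0.4152
|01⟩: (-0.436)(0.3051) = -0.133
|10⟩: (0.8999)(-0.9523) = -0.857
|11⟩: (0.8999)(0.3051) = 0.2746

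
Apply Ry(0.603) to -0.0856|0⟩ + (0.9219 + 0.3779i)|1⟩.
(-0.3555 - 0.1122i)|0⟩ + (0.8549 + 0.3609i)|1⟩

Ry(0.603) = [[cos(θ/2), −sin(θ/2)], [sin(θ/2), cos(θ/2)]]; θ = 0.603, cos(θ/2) ≈ 0.954892, sin(θ/2) ≈ 0.296953.
With a = amp(|0⟩) = -0.0856 and b = amp(|1⟩) = (0.9219 + 0.3779i):
new amp(|0⟩) = (0.954892)·a + (-0.296953)·b = (-0.3555 - 0.1122i)
new amp(|1⟩) = (0.296953)·a + (0.954892)·b = (0.8549 + 0.3609i)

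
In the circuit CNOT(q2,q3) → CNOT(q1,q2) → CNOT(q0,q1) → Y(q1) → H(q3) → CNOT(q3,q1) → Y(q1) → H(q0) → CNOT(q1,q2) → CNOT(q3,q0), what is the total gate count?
10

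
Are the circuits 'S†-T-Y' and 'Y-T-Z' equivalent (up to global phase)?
No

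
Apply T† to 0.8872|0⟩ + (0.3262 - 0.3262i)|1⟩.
0.8872|0⟩ - 0.4613i|1⟩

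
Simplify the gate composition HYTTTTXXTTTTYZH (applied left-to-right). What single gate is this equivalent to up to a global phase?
X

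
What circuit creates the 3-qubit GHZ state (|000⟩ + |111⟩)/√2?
H(q0) → CNOT(q0,q1) → CNOT(q0,q2)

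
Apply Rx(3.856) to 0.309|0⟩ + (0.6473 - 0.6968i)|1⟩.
(-0.7609 - 0.6064i)|0⟩ + (-0.2263 - 0.04586i)|1⟩

Rx(3.856) = [[cos(θ/2), −i·sin(θ/2)], [−i·sin(θ/2), cos(θ/2)]]; θ = 3.856, cos(θ/2) ≈ -0.349656, sin(θ/2) ≈ 0.936878.
With a = amp(|0⟩) = 0.309 and b = amp(|1⟩) = (0.6473 - 0.6968i):
new amp(|0⟩) = (-0.349656)·a + (-0.936878i)·b = (-0.7609 - 0.6064i)
new amp(|1⟩) = (-0.936878i)·a + (-0.349656)·b = (-0.2263 - 0.04586i)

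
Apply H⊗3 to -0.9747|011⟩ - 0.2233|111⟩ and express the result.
-0.4236|000⟩ + 0.4236|001⟩ + 0.4236|010⟩ - 0.4236|011⟩ - 0.2657|100⟩ + 0.2657|101⟩ + 0.2657|110⟩ - 0.2657|111⟩

H⊗3 gives amp(|y⟩) = (1/2√2) Σ_x (−1)^(x·y) amp(|x⟩), where x·y is the number of positions in which both x and y have a 1.
|000⟩: (-0.9747 - 0.2233)/(2√2) = -0.4236
|001⟩: (0.9747 + 0.2233)/(2√2) = 0.4236
|010⟩: (0.9747 + 0.2233)/(2√2) = 0.4236
|011⟩: (-0.9747 - 0.2233)/(2√2) = -0.4236
|100⟩: (-0.9747 + 0.2233)/(2√2) = -0.2657
|101⟩: (0.9747 - 0.2233)/(2√2) = 0.2657
|110⟩: (0.9747 - 0.2233)/(2√2) = 0.2657
|111⟩: (-0.9747 + 0.2233)/(2√2) = -0.2657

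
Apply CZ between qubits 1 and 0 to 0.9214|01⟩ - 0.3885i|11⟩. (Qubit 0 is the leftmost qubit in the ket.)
0.9214|01⟩ + 0.3885i|11⟩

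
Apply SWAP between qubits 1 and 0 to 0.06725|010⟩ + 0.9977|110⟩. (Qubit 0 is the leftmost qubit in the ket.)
0.06725|100⟩ + 0.9977|110⟩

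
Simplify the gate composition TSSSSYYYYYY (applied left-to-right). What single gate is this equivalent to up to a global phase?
T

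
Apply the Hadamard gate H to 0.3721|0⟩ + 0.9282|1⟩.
0.9195|0⟩ - 0.3932|1⟩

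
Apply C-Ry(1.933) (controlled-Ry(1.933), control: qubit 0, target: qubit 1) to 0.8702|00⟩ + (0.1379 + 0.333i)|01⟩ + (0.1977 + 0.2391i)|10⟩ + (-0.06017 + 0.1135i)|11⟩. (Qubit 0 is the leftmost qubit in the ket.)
0.8702|00⟩ + (0.1379 + 0.333i)|01⟩ + (0.1618 + 0.04245i)|10⟩ + (0.1285 + 0.2612i)|11⟩

C-Ry(1.933) leaves the control-|0⟩ kets |00⟩, |01⟩ unchanged and applies Ry(1.933) to qubit 1 on the control-|1⟩ pair (|10⟩, |11⟩).
Ry(1.933) = [[cos(θ/2), −sin(θ/2)], [sin(θ/2), cos(θ/2)]]; θ = 1.933, cos(θ/2) ≈ 0.568183, sin(θ/2) ≈ 0.822902.
With a = amp(|10⟩) = (0.1977 + 0.2391i) and b = amp(|11⟩) = (-0.06017 + 0.1135i):
new amp(|10⟩) = (0.568183)·a + (-0.822902)·b = (0.1618 + 0.04245i)
new amp(|11⟩) = (0.822902)·a + (0.568183)·b = (0.1285 + 0.2612i)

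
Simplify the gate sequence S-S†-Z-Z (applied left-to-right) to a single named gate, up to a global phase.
I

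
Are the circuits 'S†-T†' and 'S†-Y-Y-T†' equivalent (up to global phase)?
Yes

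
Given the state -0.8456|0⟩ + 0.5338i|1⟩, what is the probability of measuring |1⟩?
0.2849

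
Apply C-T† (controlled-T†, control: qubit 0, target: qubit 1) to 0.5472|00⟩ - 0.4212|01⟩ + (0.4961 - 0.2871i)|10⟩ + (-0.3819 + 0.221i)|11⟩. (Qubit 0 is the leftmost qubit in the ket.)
0.5472|00⟩ - 0.4212|01⟩ + (0.4961 - 0.2871i)|10⟩ + (-0.1138 + 0.4263i)|11⟩

C-T† leaves the control-|0⟩ kets |00⟩, |01⟩ unchanged and applies T† to qubit 1 on the control-|1⟩ pair (|10⟩, |11⟩).
T† = [[1, 0], [0, (1/√2 - (1/√2)i)]].
With a = amp(|10⟩) = (0.4961 - 0.2871i) and b = amp(|11⟩) = (-0.3819 + 0.221i):
new amp(|10⟩) = (1)·a = (0.4961 - 0.2871i)
new amp(|11⟩) = (1/√2 - (1/√2)i)·b = (-0.1138 + 0.4263i)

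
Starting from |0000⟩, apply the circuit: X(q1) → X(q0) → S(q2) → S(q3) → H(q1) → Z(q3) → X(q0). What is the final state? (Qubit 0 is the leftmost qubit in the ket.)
1/√2|0000⟩ - 1/√2|0100⟩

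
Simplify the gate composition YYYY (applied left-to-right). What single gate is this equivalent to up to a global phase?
I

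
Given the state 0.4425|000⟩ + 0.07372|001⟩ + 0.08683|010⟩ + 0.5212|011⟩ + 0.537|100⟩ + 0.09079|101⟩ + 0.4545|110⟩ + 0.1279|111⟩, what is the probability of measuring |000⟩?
0.1958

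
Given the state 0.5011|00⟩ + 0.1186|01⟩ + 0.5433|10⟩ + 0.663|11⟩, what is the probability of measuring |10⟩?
0.2952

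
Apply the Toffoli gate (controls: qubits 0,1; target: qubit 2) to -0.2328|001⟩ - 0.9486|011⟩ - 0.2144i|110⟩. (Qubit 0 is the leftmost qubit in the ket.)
-0.2328|001⟩ - 0.9486|011⟩ - 0.2144i|111⟩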